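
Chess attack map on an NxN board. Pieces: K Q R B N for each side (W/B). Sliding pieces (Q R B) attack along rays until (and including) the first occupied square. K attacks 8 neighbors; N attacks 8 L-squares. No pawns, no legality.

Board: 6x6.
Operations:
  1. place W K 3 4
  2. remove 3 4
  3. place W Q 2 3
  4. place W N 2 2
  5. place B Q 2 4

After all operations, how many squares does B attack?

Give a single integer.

Answer: 14

Derivation:
Op 1: place WK@(3,4)
Op 2: remove (3,4)
Op 3: place WQ@(2,3)
Op 4: place WN@(2,2)
Op 5: place BQ@(2,4)
Per-piece attacks for B:
  BQ@(2,4): attacks (2,5) (2,3) (3,4) (4,4) (5,4) (1,4) (0,4) (3,5) (3,3) (4,2) (5,1) (1,5) (1,3) (0,2) [ray(0,-1) blocked at (2,3)]
Union (14 distinct): (0,2) (0,4) (1,3) (1,4) (1,5) (2,3) (2,5) (3,3) (3,4) (3,5) (4,2) (4,4) (5,1) (5,4)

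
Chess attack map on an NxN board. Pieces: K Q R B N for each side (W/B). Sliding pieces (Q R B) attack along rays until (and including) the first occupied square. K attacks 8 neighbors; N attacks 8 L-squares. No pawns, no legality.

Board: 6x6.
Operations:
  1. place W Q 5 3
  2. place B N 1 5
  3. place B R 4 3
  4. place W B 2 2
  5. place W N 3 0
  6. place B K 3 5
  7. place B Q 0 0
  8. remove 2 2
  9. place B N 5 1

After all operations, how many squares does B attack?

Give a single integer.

Op 1: place WQ@(5,3)
Op 2: place BN@(1,5)
Op 3: place BR@(4,3)
Op 4: place WB@(2,2)
Op 5: place WN@(3,0)
Op 6: place BK@(3,5)
Op 7: place BQ@(0,0)
Op 8: remove (2,2)
Op 9: place BN@(5,1)
Per-piece attacks for B:
  BQ@(0,0): attacks (0,1) (0,2) (0,3) (0,4) (0,5) (1,0) (2,0) (3,0) (1,1) (2,2) (3,3) (4,4) (5,5) [ray(1,0) blocked at (3,0)]
  BN@(1,5): attacks (2,3) (3,4) (0,3)
  BK@(3,5): attacks (3,4) (4,5) (2,5) (4,4) (2,4)
  BR@(4,3): attacks (4,4) (4,5) (4,2) (4,1) (4,0) (5,3) (3,3) (2,3) (1,3) (0,3) [ray(1,0) blocked at (5,3)]
  BN@(5,1): attacks (4,3) (3,2) (3,0)
Union (25 distinct): (0,1) (0,2) (0,3) (0,4) (0,5) (1,0) (1,1) (1,3) (2,0) (2,2) (2,3) (2,4) (2,5) (3,0) (3,2) (3,3) (3,4) (4,0) (4,1) (4,2) (4,3) (4,4) (4,5) (5,3) (5,5)

Answer: 25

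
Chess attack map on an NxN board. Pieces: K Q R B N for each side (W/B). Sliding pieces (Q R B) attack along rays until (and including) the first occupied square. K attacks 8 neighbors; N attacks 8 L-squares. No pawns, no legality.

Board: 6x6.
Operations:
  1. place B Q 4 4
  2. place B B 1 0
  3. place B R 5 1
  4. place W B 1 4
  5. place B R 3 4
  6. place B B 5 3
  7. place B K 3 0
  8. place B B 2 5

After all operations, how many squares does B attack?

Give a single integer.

Answer: 25

Derivation:
Op 1: place BQ@(4,4)
Op 2: place BB@(1,0)
Op 3: place BR@(5,1)
Op 4: place WB@(1,4)
Op 5: place BR@(3,4)
Op 6: place BB@(5,3)
Op 7: place BK@(3,0)
Op 8: place BB@(2,5)
Per-piece attacks for B:
  BB@(1,0): attacks (2,1) (3,2) (4,3) (5,4) (0,1)
  BB@(2,5): attacks (3,4) (1,4) [ray(1,-1) blocked at (3,4); ray(-1,-1) blocked at (1,4)]
  BK@(3,0): attacks (3,1) (4,0) (2,0) (4,1) (2,1)
  BR@(3,4): attacks (3,5) (3,3) (3,2) (3,1) (3,0) (4,4) (2,4) (1,4) [ray(0,-1) blocked at (3,0); ray(1,0) blocked at (4,4); ray(-1,0) blocked at (1,4)]
  BQ@(4,4): attacks (4,5) (4,3) (4,2) (4,1) (4,0) (5,4) (3,4) (5,5) (5,3) (3,5) (3,3) (2,2) (1,1) (0,0) [ray(-1,0) blocked at (3,4); ray(1,-1) blocked at (5,3)]
  BR@(5,1): attacks (5,2) (5,3) (5,0) (4,1) (3,1) (2,1) (1,1) (0,1) [ray(0,1) blocked at (5,3)]
  BB@(5,3): attacks (4,4) (4,2) (3,1) (2,0) [ray(-1,1) blocked at (4,4)]
Union (25 distinct): (0,0) (0,1) (1,1) (1,4) (2,0) (2,1) (2,2) (2,4) (3,0) (3,1) (3,2) (3,3) (3,4) (3,5) (4,0) (4,1) (4,2) (4,3) (4,4) (4,5) (5,0) (5,2) (5,3) (5,4) (5,5)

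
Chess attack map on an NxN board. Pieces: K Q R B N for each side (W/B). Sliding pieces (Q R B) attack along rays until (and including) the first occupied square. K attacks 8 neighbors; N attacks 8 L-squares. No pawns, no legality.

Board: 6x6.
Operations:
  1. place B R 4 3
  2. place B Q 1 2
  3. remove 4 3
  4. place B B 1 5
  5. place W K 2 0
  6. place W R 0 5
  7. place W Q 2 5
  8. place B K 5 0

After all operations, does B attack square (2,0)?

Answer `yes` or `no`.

Answer: no

Derivation:
Op 1: place BR@(4,3)
Op 2: place BQ@(1,2)
Op 3: remove (4,3)
Op 4: place BB@(1,5)
Op 5: place WK@(2,0)
Op 6: place WR@(0,5)
Op 7: place WQ@(2,5)
Op 8: place BK@(5,0)
Per-piece attacks for B:
  BQ@(1,2): attacks (1,3) (1,4) (1,5) (1,1) (1,0) (2,2) (3,2) (4,2) (5,2) (0,2) (2,3) (3,4) (4,5) (2,1) (3,0) (0,3) (0,1) [ray(0,1) blocked at (1,5)]
  BB@(1,5): attacks (2,4) (3,3) (4,2) (5,1) (0,4)
  BK@(5,0): attacks (5,1) (4,0) (4,1)
B attacks (2,0): no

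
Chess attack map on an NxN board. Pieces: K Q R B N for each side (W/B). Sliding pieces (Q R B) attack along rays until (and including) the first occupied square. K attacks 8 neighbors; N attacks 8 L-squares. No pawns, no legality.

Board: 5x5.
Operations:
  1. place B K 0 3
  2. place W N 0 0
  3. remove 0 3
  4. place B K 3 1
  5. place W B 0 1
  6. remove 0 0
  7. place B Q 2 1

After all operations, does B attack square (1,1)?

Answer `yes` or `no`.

Op 1: place BK@(0,3)
Op 2: place WN@(0,0)
Op 3: remove (0,3)
Op 4: place BK@(3,1)
Op 5: place WB@(0,1)
Op 6: remove (0,0)
Op 7: place BQ@(2,1)
Per-piece attacks for B:
  BQ@(2,1): attacks (2,2) (2,3) (2,4) (2,0) (3,1) (1,1) (0,1) (3,2) (4,3) (3,0) (1,2) (0,3) (1,0) [ray(1,0) blocked at (3,1); ray(-1,0) blocked at (0,1)]
  BK@(3,1): attacks (3,2) (3,0) (4,1) (2,1) (4,2) (4,0) (2,2) (2,0)
B attacks (1,1): yes

Answer: yes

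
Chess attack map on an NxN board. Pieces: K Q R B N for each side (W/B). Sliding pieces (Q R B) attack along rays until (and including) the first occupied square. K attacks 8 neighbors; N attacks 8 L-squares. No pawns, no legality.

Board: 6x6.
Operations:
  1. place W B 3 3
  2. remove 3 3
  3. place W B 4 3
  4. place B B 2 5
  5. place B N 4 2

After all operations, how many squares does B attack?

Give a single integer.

Answer: 9

Derivation:
Op 1: place WB@(3,3)
Op 2: remove (3,3)
Op 3: place WB@(4,3)
Op 4: place BB@(2,5)
Op 5: place BN@(4,2)
Per-piece attacks for B:
  BB@(2,5): attacks (3,4) (4,3) (1,4) (0,3) [ray(1,-1) blocked at (4,3)]
  BN@(4,2): attacks (5,4) (3,4) (2,3) (5,0) (3,0) (2,1)
Union (9 distinct): (0,3) (1,4) (2,1) (2,3) (3,0) (3,4) (4,3) (5,0) (5,4)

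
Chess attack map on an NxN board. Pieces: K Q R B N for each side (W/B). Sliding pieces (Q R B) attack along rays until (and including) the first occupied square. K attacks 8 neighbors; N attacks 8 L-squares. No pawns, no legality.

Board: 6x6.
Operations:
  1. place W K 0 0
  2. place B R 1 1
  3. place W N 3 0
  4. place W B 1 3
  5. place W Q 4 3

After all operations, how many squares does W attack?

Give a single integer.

Op 1: place WK@(0,0)
Op 2: place BR@(1,1)
Op 3: place WN@(3,0)
Op 4: place WB@(1,3)
Op 5: place WQ@(4,3)
Per-piece attacks for W:
  WK@(0,0): attacks (0,1) (1,0) (1,1)
  WB@(1,3): attacks (2,4) (3,5) (2,2) (3,1) (4,0) (0,4) (0,2)
  WN@(3,0): attacks (4,2) (5,1) (2,2) (1,1)
  WQ@(4,3): attacks (4,4) (4,5) (4,2) (4,1) (4,0) (5,3) (3,3) (2,3) (1,3) (5,4) (5,2) (3,4) (2,5) (3,2) (2,1) (1,0) [ray(-1,0) blocked at (1,3)]
Union (25 distinct): (0,1) (0,2) (0,4) (1,0) (1,1) (1,3) (2,1) (2,2) (2,3) (2,4) (2,5) (3,1) (3,2) (3,3) (3,4) (3,5) (4,0) (4,1) (4,2) (4,4) (4,5) (5,1) (5,2) (5,3) (5,4)

Answer: 25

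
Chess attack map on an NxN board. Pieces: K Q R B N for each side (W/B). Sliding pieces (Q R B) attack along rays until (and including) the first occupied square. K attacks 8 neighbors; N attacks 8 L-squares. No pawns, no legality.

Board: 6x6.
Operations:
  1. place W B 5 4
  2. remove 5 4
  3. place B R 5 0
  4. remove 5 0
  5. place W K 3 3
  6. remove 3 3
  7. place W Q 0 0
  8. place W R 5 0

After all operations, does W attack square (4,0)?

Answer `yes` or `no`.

Op 1: place WB@(5,4)
Op 2: remove (5,4)
Op 3: place BR@(5,0)
Op 4: remove (5,0)
Op 5: place WK@(3,3)
Op 6: remove (3,3)
Op 7: place WQ@(0,0)
Op 8: place WR@(5,0)
Per-piece attacks for W:
  WQ@(0,0): attacks (0,1) (0,2) (0,3) (0,4) (0,5) (1,0) (2,0) (3,0) (4,0) (5,0) (1,1) (2,2) (3,3) (4,4) (5,5) [ray(1,0) blocked at (5,0)]
  WR@(5,0): attacks (5,1) (5,2) (5,3) (5,4) (5,5) (4,0) (3,0) (2,0) (1,0) (0,0) [ray(-1,0) blocked at (0,0)]
W attacks (4,0): yes

Answer: yes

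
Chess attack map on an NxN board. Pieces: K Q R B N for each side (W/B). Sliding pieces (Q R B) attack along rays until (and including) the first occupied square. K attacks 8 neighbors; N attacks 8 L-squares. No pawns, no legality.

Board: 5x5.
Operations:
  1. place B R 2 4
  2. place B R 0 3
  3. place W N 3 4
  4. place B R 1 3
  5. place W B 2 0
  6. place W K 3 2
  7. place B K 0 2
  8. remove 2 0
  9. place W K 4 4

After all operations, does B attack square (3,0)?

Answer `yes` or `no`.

Answer: no

Derivation:
Op 1: place BR@(2,4)
Op 2: place BR@(0,3)
Op 3: place WN@(3,4)
Op 4: place BR@(1,3)
Op 5: place WB@(2,0)
Op 6: place WK@(3,2)
Op 7: place BK@(0,2)
Op 8: remove (2,0)
Op 9: place WK@(4,4)
Per-piece attacks for B:
  BK@(0,2): attacks (0,3) (0,1) (1,2) (1,3) (1,1)
  BR@(0,3): attacks (0,4) (0,2) (1,3) [ray(0,-1) blocked at (0,2); ray(1,0) blocked at (1,3)]
  BR@(1,3): attacks (1,4) (1,2) (1,1) (1,0) (2,3) (3,3) (4,3) (0,3) [ray(-1,0) blocked at (0,3)]
  BR@(2,4): attacks (2,3) (2,2) (2,1) (2,0) (3,4) (1,4) (0,4) [ray(1,0) blocked at (3,4)]
B attacks (3,0): no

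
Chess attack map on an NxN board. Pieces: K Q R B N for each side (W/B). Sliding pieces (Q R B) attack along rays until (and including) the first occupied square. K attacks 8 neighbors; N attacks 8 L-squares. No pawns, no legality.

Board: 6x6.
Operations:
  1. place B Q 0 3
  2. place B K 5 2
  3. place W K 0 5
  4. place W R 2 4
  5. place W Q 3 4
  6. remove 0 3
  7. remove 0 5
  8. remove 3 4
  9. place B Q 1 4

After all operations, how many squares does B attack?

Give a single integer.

Op 1: place BQ@(0,3)
Op 2: place BK@(5,2)
Op 3: place WK@(0,5)
Op 4: place WR@(2,4)
Op 5: place WQ@(3,4)
Op 6: remove (0,3)
Op 7: remove (0,5)
Op 8: remove (3,4)
Op 9: place BQ@(1,4)
Per-piece attacks for B:
  BQ@(1,4): attacks (1,5) (1,3) (1,2) (1,1) (1,0) (2,4) (0,4) (2,5) (2,3) (3,2) (4,1) (5,0) (0,5) (0,3) [ray(1,0) blocked at (2,4)]
  BK@(5,2): attacks (5,3) (5,1) (4,2) (4,3) (4,1)
Union (18 distinct): (0,3) (0,4) (0,5) (1,0) (1,1) (1,2) (1,3) (1,5) (2,3) (2,4) (2,5) (3,2) (4,1) (4,2) (4,3) (5,0) (5,1) (5,3)

Answer: 18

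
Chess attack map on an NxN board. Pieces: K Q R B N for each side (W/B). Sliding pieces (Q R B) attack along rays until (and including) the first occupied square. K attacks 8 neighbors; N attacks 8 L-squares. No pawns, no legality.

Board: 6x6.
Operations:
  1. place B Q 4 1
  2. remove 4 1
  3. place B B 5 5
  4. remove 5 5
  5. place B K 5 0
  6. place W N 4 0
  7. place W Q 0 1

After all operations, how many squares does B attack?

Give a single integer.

Op 1: place BQ@(4,1)
Op 2: remove (4,1)
Op 3: place BB@(5,5)
Op 4: remove (5,5)
Op 5: place BK@(5,0)
Op 6: place WN@(4,0)
Op 7: place WQ@(0,1)
Per-piece attacks for B:
  BK@(5,0): attacks (5,1) (4,0) (4,1)
Union (3 distinct): (4,0) (4,1) (5,1)

Answer: 3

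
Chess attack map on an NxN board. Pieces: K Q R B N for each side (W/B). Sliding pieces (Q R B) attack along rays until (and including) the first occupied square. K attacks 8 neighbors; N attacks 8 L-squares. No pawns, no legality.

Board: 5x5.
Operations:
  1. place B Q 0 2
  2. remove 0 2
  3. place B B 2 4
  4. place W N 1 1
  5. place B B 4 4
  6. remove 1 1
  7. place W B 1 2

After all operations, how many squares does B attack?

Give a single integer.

Answer: 7

Derivation:
Op 1: place BQ@(0,2)
Op 2: remove (0,2)
Op 3: place BB@(2,4)
Op 4: place WN@(1,1)
Op 5: place BB@(4,4)
Op 6: remove (1,1)
Op 7: place WB@(1,2)
Per-piece attacks for B:
  BB@(2,4): attacks (3,3) (4,2) (1,3) (0,2)
  BB@(4,4): attacks (3,3) (2,2) (1,1) (0,0)
Union (7 distinct): (0,0) (0,2) (1,1) (1,3) (2,2) (3,3) (4,2)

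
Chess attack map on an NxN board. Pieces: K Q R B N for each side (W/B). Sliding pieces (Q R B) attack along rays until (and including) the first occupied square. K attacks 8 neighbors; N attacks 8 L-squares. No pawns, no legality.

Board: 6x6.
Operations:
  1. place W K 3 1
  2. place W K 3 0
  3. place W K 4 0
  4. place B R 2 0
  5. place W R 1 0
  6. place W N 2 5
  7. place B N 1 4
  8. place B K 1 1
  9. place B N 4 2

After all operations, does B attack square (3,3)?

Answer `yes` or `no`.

Answer: yes

Derivation:
Op 1: place WK@(3,1)
Op 2: place WK@(3,0)
Op 3: place WK@(4,0)
Op 4: place BR@(2,0)
Op 5: place WR@(1,0)
Op 6: place WN@(2,5)
Op 7: place BN@(1,4)
Op 8: place BK@(1,1)
Op 9: place BN@(4,2)
Per-piece attacks for B:
  BK@(1,1): attacks (1,2) (1,0) (2,1) (0,1) (2,2) (2,0) (0,2) (0,0)
  BN@(1,4): attacks (3,5) (2,2) (3,3) (0,2)
  BR@(2,0): attacks (2,1) (2,2) (2,3) (2,4) (2,5) (3,0) (1,0) [ray(0,1) blocked at (2,5); ray(1,0) blocked at (3,0); ray(-1,0) blocked at (1,0)]
  BN@(4,2): attacks (5,4) (3,4) (2,3) (5,0) (3,0) (2,1)
B attacks (3,3): yes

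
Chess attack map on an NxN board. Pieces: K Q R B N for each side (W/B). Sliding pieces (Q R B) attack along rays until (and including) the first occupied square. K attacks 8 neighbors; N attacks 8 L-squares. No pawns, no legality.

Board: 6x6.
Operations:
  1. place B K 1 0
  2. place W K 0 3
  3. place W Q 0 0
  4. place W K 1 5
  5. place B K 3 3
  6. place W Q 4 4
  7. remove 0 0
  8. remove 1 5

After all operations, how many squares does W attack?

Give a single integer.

Op 1: place BK@(1,0)
Op 2: place WK@(0,3)
Op 3: place WQ@(0,0)
Op 4: place WK@(1,5)
Op 5: place BK@(3,3)
Op 6: place WQ@(4,4)
Op 7: remove (0,0)
Op 8: remove (1,5)
Per-piece attacks for W:
  WK@(0,3): attacks (0,4) (0,2) (1,3) (1,4) (1,2)
  WQ@(4,4): attacks (4,5) (4,3) (4,2) (4,1) (4,0) (5,4) (3,4) (2,4) (1,4) (0,4) (5,5) (5,3) (3,5) (3,3) [ray(-1,-1) blocked at (3,3)]
Union (17 distinct): (0,2) (0,4) (1,2) (1,3) (1,4) (2,4) (3,3) (3,4) (3,5) (4,0) (4,1) (4,2) (4,3) (4,5) (5,3) (5,4) (5,5)

Answer: 17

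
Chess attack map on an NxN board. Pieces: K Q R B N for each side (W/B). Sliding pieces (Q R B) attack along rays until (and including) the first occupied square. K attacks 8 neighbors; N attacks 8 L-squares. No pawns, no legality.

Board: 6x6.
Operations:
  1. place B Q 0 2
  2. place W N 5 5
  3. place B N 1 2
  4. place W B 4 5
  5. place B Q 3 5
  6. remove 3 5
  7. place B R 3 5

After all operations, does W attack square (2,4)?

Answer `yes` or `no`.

Answer: no

Derivation:
Op 1: place BQ@(0,2)
Op 2: place WN@(5,5)
Op 3: place BN@(1,2)
Op 4: place WB@(4,5)
Op 5: place BQ@(3,5)
Op 6: remove (3,5)
Op 7: place BR@(3,5)
Per-piece attacks for W:
  WB@(4,5): attacks (5,4) (3,4) (2,3) (1,2) [ray(-1,-1) blocked at (1,2)]
  WN@(5,5): attacks (4,3) (3,4)
W attacks (2,4): no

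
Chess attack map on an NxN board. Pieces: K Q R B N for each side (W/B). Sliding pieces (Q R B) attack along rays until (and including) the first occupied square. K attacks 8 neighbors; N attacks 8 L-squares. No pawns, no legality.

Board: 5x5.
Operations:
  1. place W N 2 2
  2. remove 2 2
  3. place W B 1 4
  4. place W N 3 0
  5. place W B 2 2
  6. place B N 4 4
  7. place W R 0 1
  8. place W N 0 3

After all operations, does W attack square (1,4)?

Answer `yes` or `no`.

Answer: no

Derivation:
Op 1: place WN@(2,2)
Op 2: remove (2,2)
Op 3: place WB@(1,4)
Op 4: place WN@(3,0)
Op 5: place WB@(2,2)
Op 6: place BN@(4,4)
Op 7: place WR@(0,1)
Op 8: place WN@(0,3)
Per-piece attacks for W:
  WR@(0,1): attacks (0,2) (0,3) (0,0) (1,1) (2,1) (3,1) (4,1) [ray(0,1) blocked at (0,3)]
  WN@(0,3): attacks (2,4) (1,1) (2,2)
  WB@(1,4): attacks (2,3) (3,2) (4,1) (0,3) [ray(-1,-1) blocked at (0,3)]
  WB@(2,2): attacks (3,3) (4,4) (3,1) (4,0) (1,3) (0,4) (1,1) (0,0) [ray(1,1) blocked at (4,4)]
  WN@(3,0): attacks (4,2) (2,2) (1,1)
W attacks (1,4): no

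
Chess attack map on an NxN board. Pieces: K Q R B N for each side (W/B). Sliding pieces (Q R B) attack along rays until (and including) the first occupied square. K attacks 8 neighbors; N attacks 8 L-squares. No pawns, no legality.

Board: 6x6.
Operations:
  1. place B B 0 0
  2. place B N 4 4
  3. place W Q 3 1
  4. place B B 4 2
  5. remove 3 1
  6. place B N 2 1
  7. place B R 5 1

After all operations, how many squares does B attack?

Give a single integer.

Op 1: place BB@(0,0)
Op 2: place BN@(4,4)
Op 3: place WQ@(3,1)
Op 4: place BB@(4,2)
Op 5: remove (3,1)
Op 6: place BN@(2,1)
Op 7: place BR@(5,1)
Per-piece attacks for B:
  BB@(0,0): attacks (1,1) (2,2) (3,3) (4,4) [ray(1,1) blocked at (4,4)]
  BN@(2,1): attacks (3,3) (4,2) (1,3) (0,2) (4,0) (0,0)
  BB@(4,2): attacks (5,3) (5,1) (3,3) (2,4) (1,5) (3,1) (2,0) [ray(1,-1) blocked at (5,1)]
  BN@(4,4): attacks (2,5) (5,2) (3,2) (2,3)
  BR@(5,1): attacks (5,2) (5,3) (5,4) (5,5) (5,0) (4,1) (3,1) (2,1) [ray(-1,0) blocked at (2,1)]
Union (24 distinct): (0,0) (0,2) (1,1) (1,3) (1,5) (2,0) (2,1) (2,2) (2,3) (2,4) (2,5) (3,1) (3,2) (3,3) (4,0) (4,1) (4,2) (4,4) (5,0) (5,1) (5,2) (5,3) (5,4) (5,5)

Answer: 24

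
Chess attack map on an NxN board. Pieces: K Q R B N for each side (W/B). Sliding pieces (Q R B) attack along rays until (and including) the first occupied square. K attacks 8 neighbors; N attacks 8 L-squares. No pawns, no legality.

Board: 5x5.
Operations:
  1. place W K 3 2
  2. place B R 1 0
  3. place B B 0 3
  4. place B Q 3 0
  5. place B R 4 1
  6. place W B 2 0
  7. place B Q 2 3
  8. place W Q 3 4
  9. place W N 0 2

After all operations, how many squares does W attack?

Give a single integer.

Answer: 16

Derivation:
Op 1: place WK@(3,2)
Op 2: place BR@(1,0)
Op 3: place BB@(0,3)
Op 4: place BQ@(3,0)
Op 5: place BR@(4,1)
Op 6: place WB@(2,0)
Op 7: place BQ@(2,3)
Op 8: place WQ@(3,4)
Op 9: place WN@(0,2)
Per-piece attacks for W:
  WN@(0,2): attacks (1,4) (2,3) (1,0) (2,1)
  WB@(2,0): attacks (3,1) (4,2) (1,1) (0,2) [ray(-1,1) blocked at (0,2)]
  WK@(3,2): attacks (3,3) (3,1) (4,2) (2,2) (4,3) (4,1) (2,3) (2,1)
  WQ@(3,4): attacks (3,3) (3,2) (4,4) (2,4) (1,4) (0,4) (4,3) (2,3) [ray(0,-1) blocked at (3,2); ray(-1,-1) blocked at (2,3)]
Union (16 distinct): (0,2) (0,4) (1,0) (1,1) (1,4) (2,1) (2,2) (2,3) (2,4) (3,1) (3,2) (3,3) (4,1) (4,2) (4,3) (4,4)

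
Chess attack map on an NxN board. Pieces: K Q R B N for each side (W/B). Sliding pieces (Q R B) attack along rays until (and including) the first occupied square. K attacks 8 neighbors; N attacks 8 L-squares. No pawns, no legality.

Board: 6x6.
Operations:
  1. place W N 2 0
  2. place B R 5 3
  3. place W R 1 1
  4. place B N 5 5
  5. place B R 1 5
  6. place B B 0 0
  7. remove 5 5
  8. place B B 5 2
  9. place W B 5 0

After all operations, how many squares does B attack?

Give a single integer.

Answer: 18

Derivation:
Op 1: place WN@(2,0)
Op 2: place BR@(5,3)
Op 3: place WR@(1,1)
Op 4: place BN@(5,5)
Op 5: place BR@(1,5)
Op 6: place BB@(0,0)
Op 7: remove (5,5)
Op 8: place BB@(5,2)
Op 9: place WB@(5,0)
Per-piece attacks for B:
  BB@(0,0): attacks (1,1) [ray(1,1) blocked at (1,1)]
  BR@(1,5): attacks (1,4) (1,3) (1,2) (1,1) (2,5) (3,5) (4,5) (5,5) (0,5) [ray(0,-1) blocked at (1,1)]
  BB@(5,2): attacks (4,3) (3,4) (2,5) (4,1) (3,0)
  BR@(5,3): attacks (5,4) (5,5) (5,2) (4,3) (3,3) (2,3) (1,3) (0,3) [ray(0,-1) blocked at (5,2)]
Union (18 distinct): (0,3) (0,5) (1,1) (1,2) (1,3) (1,4) (2,3) (2,5) (3,0) (3,3) (3,4) (3,5) (4,1) (4,3) (4,5) (5,2) (5,4) (5,5)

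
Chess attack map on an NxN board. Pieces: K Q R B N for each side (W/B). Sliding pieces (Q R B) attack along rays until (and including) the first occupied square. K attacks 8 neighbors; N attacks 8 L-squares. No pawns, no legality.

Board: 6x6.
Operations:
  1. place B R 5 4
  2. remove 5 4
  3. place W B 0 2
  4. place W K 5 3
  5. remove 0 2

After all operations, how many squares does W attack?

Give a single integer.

Op 1: place BR@(5,4)
Op 2: remove (5,4)
Op 3: place WB@(0,2)
Op 4: place WK@(5,3)
Op 5: remove (0,2)
Per-piece attacks for W:
  WK@(5,3): attacks (5,4) (5,2) (4,3) (4,4) (4,2)
Union (5 distinct): (4,2) (4,3) (4,4) (5,2) (5,4)

Answer: 5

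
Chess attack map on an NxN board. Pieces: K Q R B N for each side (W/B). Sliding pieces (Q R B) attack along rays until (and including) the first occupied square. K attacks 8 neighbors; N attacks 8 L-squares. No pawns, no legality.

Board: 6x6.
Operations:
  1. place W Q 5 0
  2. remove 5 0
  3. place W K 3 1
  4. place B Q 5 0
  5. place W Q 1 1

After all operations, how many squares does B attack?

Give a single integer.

Answer: 15

Derivation:
Op 1: place WQ@(5,0)
Op 2: remove (5,0)
Op 3: place WK@(3,1)
Op 4: place BQ@(5,0)
Op 5: place WQ@(1,1)
Per-piece attacks for B:
  BQ@(5,0): attacks (5,1) (5,2) (5,3) (5,4) (5,5) (4,0) (3,0) (2,0) (1,0) (0,0) (4,1) (3,2) (2,3) (1,4) (0,5)
Union (15 distinct): (0,0) (0,5) (1,0) (1,4) (2,0) (2,3) (3,0) (3,2) (4,0) (4,1) (5,1) (5,2) (5,3) (5,4) (5,5)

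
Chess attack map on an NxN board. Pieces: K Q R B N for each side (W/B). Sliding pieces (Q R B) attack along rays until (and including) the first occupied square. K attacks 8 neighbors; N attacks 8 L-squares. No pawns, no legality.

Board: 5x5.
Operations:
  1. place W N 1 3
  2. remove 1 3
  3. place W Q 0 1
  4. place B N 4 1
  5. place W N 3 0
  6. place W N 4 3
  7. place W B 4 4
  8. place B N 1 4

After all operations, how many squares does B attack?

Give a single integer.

Answer: 4

Derivation:
Op 1: place WN@(1,3)
Op 2: remove (1,3)
Op 3: place WQ@(0,1)
Op 4: place BN@(4,1)
Op 5: place WN@(3,0)
Op 6: place WN@(4,3)
Op 7: place WB@(4,4)
Op 8: place BN@(1,4)
Per-piece attacks for B:
  BN@(1,4): attacks (2,2) (3,3) (0,2)
  BN@(4,1): attacks (3,3) (2,2) (2,0)
Union (4 distinct): (0,2) (2,0) (2,2) (3,3)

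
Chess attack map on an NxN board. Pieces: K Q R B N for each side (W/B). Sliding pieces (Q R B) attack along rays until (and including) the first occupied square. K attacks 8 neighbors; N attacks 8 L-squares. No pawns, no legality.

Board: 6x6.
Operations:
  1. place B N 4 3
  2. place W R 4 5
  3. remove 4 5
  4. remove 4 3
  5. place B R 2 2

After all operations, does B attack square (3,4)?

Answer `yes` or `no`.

Answer: no

Derivation:
Op 1: place BN@(4,3)
Op 2: place WR@(4,5)
Op 3: remove (4,5)
Op 4: remove (4,3)
Op 5: place BR@(2,2)
Per-piece attacks for B:
  BR@(2,2): attacks (2,3) (2,4) (2,5) (2,1) (2,0) (3,2) (4,2) (5,2) (1,2) (0,2)
B attacks (3,4): no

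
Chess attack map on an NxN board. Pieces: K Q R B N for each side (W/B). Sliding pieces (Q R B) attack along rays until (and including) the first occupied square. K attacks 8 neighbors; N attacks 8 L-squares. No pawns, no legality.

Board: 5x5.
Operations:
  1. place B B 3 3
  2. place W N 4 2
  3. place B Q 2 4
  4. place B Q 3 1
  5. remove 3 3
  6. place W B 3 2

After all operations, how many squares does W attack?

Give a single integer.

Op 1: place BB@(3,3)
Op 2: place WN@(4,2)
Op 3: place BQ@(2,4)
Op 4: place BQ@(3,1)
Op 5: remove (3,3)
Op 6: place WB@(3,2)
Per-piece attacks for W:
  WB@(3,2): attacks (4,3) (4,1) (2,3) (1,4) (2,1) (1,0)
  WN@(4,2): attacks (3,4) (2,3) (3,0) (2,1)
Union (8 distinct): (1,0) (1,4) (2,1) (2,3) (3,0) (3,4) (4,1) (4,3)

Answer: 8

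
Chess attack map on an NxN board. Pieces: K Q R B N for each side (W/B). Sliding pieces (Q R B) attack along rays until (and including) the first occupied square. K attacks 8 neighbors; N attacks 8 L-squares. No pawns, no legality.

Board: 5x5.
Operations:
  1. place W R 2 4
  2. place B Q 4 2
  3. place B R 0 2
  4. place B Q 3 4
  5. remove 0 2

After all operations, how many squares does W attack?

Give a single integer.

Answer: 7

Derivation:
Op 1: place WR@(2,4)
Op 2: place BQ@(4,2)
Op 3: place BR@(0,2)
Op 4: place BQ@(3,4)
Op 5: remove (0,2)
Per-piece attacks for W:
  WR@(2,4): attacks (2,3) (2,2) (2,1) (2,0) (3,4) (1,4) (0,4) [ray(1,0) blocked at (3,4)]
Union (7 distinct): (0,4) (1,4) (2,0) (2,1) (2,2) (2,3) (3,4)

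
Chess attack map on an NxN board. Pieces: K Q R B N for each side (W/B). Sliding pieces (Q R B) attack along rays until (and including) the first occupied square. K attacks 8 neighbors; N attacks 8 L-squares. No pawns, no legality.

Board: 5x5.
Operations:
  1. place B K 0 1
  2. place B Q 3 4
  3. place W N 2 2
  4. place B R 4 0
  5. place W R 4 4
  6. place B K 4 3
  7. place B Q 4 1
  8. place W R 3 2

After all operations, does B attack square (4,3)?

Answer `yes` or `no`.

Op 1: place BK@(0,1)
Op 2: place BQ@(3,4)
Op 3: place WN@(2,2)
Op 4: place BR@(4,0)
Op 5: place WR@(4,4)
Op 6: place BK@(4,3)
Op 7: place BQ@(4,1)
Op 8: place WR@(3,2)
Per-piece attacks for B:
  BK@(0,1): attacks (0,2) (0,0) (1,1) (1,2) (1,0)
  BQ@(3,4): attacks (3,3) (3,2) (4,4) (2,4) (1,4) (0,4) (4,3) (2,3) (1,2) (0,1) [ray(0,-1) blocked at (3,2); ray(1,0) blocked at (4,4); ray(1,-1) blocked at (4,3); ray(-1,-1) blocked at (0,1)]
  BR@(4,0): attacks (4,1) (3,0) (2,0) (1,0) (0,0) [ray(0,1) blocked at (4,1)]
  BQ@(4,1): attacks (4,2) (4,3) (4,0) (3,1) (2,1) (1,1) (0,1) (3,2) (3,0) [ray(0,1) blocked at (4,3); ray(0,-1) blocked at (4,0); ray(-1,0) blocked at (0,1); ray(-1,1) blocked at (3,2)]
  BK@(4,3): attacks (4,4) (4,2) (3,3) (3,4) (3,2)
B attacks (4,3): yes

Answer: yes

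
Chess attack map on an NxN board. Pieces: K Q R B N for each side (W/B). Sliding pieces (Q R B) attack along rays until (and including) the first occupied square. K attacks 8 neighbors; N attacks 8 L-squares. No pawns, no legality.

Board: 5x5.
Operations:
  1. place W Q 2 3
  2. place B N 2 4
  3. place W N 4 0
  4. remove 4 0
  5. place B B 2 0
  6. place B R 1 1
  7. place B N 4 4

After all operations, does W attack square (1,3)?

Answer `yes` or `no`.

Answer: yes

Derivation:
Op 1: place WQ@(2,3)
Op 2: place BN@(2,4)
Op 3: place WN@(4,0)
Op 4: remove (4,0)
Op 5: place BB@(2,0)
Op 6: place BR@(1,1)
Op 7: place BN@(4,4)
Per-piece attacks for W:
  WQ@(2,3): attacks (2,4) (2,2) (2,1) (2,0) (3,3) (4,3) (1,3) (0,3) (3,4) (3,2) (4,1) (1,4) (1,2) (0,1) [ray(0,1) blocked at (2,4); ray(0,-1) blocked at (2,0)]
W attacks (1,3): yes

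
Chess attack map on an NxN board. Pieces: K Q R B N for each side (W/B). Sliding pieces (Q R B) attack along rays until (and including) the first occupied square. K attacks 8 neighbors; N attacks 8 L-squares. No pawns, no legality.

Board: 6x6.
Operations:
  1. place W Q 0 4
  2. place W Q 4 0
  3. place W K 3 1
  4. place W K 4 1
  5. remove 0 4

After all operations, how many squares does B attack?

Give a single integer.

Answer: 0

Derivation:
Op 1: place WQ@(0,4)
Op 2: place WQ@(4,0)
Op 3: place WK@(3,1)
Op 4: place WK@(4,1)
Op 5: remove (0,4)
Per-piece attacks for B:
Union (0 distinct): (none)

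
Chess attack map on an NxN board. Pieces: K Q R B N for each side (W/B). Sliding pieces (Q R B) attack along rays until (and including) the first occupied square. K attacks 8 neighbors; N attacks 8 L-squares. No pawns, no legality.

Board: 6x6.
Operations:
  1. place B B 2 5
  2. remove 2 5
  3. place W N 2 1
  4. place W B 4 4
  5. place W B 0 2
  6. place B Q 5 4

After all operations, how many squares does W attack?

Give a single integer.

Op 1: place BB@(2,5)
Op 2: remove (2,5)
Op 3: place WN@(2,1)
Op 4: place WB@(4,4)
Op 5: place WB@(0,2)
Op 6: place BQ@(5,4)
Per-piece attacks for W:
  WB@(0,2): attacks (1,3) (2,4) (3,5) (1,1) (2,0)
  WN@(2,1): attacks (3,3) (4,2) (1,3) (0,2) (4,0) (0,0)
  WB@(4,4): attacks (5,5) (5,3) (3,5) (3,3) (2,2) (1,1) (0,0)
Union (13 distinct): (0,0) (0,2) (1,1) (1,3) (2,0) (2,2) (2,4) (3,3) (3,5) (4,0) (4,2) (5,3) (5,5)

Answer: 13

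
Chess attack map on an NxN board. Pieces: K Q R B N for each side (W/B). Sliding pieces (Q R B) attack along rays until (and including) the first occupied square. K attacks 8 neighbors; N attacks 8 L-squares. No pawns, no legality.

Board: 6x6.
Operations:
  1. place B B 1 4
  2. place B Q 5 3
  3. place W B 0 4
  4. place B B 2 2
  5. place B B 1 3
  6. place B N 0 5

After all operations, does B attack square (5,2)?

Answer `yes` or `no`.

Answer: yes

Derivation:
Op 1: place BB@(1,4)
Op 2: place BQ@(5,3)
Op 3: place WB@(0,4)
Op 4: place BB@(2,2)
Op 5: place BB@(1,3)
Op 6: place BN@(0,5)
Per-piece attacks for B:
  BN@(0,5): attacks (1,3) (2,4)
  BB@(1,3): attacks (2,4) (3,5) (2,2) (0,4) (0,2) [ray(1,-1) blocked at (2,2); ray(-1,1) blocked at (0,4)]
  BB@(1,4): attacks (2,5) (2,3) (3,2) (4,1) (5,0) (0,5) (0,3) [ray(-1,1) blocked at (0,5)]
  BB@(2,2): attacks (3,3) (4,4) (5,5) (3,1) (4,0) (1,3) (1,1) (0,0) [ray(-1,1) blocked at (1,3)]
  BQ@(5,3): attacks (5,4) (5,5) (5,2) (5,1) (5,0) (4,3) (3,3) (2,3) (1,3) (4,4) (3,5) (4,2) (3,1) (2,0) [ray(-1,0) blocked at (1,3)]
B attacks (5,2): yes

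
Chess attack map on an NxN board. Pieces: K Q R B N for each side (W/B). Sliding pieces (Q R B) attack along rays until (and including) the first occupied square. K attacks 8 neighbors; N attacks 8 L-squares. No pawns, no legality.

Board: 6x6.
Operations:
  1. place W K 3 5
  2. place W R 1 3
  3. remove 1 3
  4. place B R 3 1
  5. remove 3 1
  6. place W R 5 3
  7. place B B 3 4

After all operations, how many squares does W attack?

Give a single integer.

Op 1: place WK@(3,5)
Op 2: place WR@(1,3)
Op 3: remove (1,3)
Op 4: place BR@(3,1)
Op 5: remove (3,1)
Op 6: place WR@(5,3)
Op 7: place BB@(3,4)
Per-piece attacks for W:
  WK@(3,5): attacks (3,4) (4,5) (2,5) (4,4) (2,4)
  WR@(5,3): attacks (5,4) (5,5) (5,2) (5,1) (5,0) (4,3) (3,3) (2,3) (1,3) (0,3)
Union (15 distinct): (0,3) (1,3) (2,3) (2,4) (2,5) (3,3) (3,4) (4,3) (4,4) (4,5) (5,0) (5,1) (5,2) (5,4) (5,5)

Answer: 15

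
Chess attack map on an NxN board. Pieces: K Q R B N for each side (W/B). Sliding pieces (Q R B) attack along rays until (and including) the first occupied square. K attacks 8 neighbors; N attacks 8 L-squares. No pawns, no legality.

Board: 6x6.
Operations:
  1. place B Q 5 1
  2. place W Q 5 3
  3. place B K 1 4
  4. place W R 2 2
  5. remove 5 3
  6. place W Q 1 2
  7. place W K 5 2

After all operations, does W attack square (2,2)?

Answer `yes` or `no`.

Op 1: place BQ@(5,1)
Op 2: place WQ@(5,3)
Op 3: place BK@(1,4)
Op 4: place WR@(2,2)
Op 5: remove (5,3)
Op 6: place WQ@(1,2)
Op 7: place WK@(5,2)
Per-piece attacks for W:
  WQ@(1,2): attacks (1,3) (1,4) (1,1) (1,0) (2,2) (0,2) (2,3) (3,4) (4,5) (2,1) (3,0) (0,3) (0,1) [ray(0,1) blocked at (1,4); ray(1,0) blocked at (2,2)]
  WR@(2,2): attacks (2,3) (2,4) (2,5) (2,1) (2,0) (3,2) (4,2) (5,2) (1,2) [ray(1,0) blocked at (5,2); ray(-1,0) blocked at (1,2)]
  WK@(5,2): attacks (5,3) (5,1) (4,2) (4,3) (4,1)
W attacks (2,2): yes

Answer: yes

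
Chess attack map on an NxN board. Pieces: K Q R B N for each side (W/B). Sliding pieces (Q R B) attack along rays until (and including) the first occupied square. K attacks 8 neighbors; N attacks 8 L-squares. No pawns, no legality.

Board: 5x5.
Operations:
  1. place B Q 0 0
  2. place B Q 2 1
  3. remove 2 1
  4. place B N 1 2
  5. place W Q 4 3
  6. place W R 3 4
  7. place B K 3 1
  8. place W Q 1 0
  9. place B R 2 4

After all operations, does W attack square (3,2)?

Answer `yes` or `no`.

Op 1: place BQ@(0,0)
Op 2: place BQ@(2,1)
Op 3: remove (2,1)
Op 4: place BN@(1,2)
Op 5: place WQ@(4,3)
Op 6: place WR@(3,4)
Op 7: place BK@(3,1)
Op 8: place WQ@(1,0)
Op 9: place BR@(2,4)
Per-piece attacks for W:
  WQ@(1,0): attacks (1,1) (1,2) (2,0) (3,0) (4,0) (0,0) (2,1) (3,2) (4,3) (0,1) [ray(0,1) blocked at (1,2); ray(-1,0) blocked at (0,0); ray(1,1) blocked at (4,3)]
  WR@(3,4): attacks (3,3) (3,2) (3,1) (4,4) (2,4) [ray(0,-1) blocked at (3,1); ray(-1,0) blocked at (2,4)]
  WQ@(4,3): attacks (4,4) (4,2) (4,1) (4,0) (3,3) (2,3) (1,3) (0,3) (3,4) (3,2) (2,1) (1,0) [ray(-1,1) blocked at (3,4); ray(-1,-1) blocked at (1,0)]
W attacks (3,2): yes

Answer: yes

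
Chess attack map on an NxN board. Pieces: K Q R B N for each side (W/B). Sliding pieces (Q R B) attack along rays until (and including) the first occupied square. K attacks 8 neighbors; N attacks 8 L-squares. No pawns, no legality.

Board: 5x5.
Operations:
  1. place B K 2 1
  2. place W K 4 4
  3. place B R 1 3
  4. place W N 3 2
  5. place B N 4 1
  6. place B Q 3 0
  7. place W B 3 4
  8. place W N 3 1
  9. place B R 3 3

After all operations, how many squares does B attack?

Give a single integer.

Answer: 19

Derivation:
Op 1: place BK@(2,1)
Op 2: place WK@(4,4)
Op 3: place BR@(1,3)
Op 4: place WN@(3,2)
Op 5: place BN@(4,1)
Op 6: place BQ@(3,0)
Op 7: place WB@(3,4)
Op 8: place WN@(3,1)
Op 9: place BR@(3,3)
Per-piece attacks for B:
  BR@(1,3): attacks (1,4) (1,2) (1,1) (1,0) (2,3) (3,3) (0,3) [ray(1,0) blocked at (3,3)]
  BK@(2,1): attacks (2,2) (2,0) (3,1) (1,1) (3,2) (3,0) (1,2) (1,0)
  BQ@(3,0): attacks (3,1) (4,0) (2,0) (1,0) (0,0) (4,1) (2,1) [ray(0,1) blocked at (3,1); ray(1,1) blocked at (4,1); ray(-1,1) blocked at (2,1)]
  BR@(3,3): attacks (3,4) (3,2) (4,3) (2,3) (1,3) [ray(0,1) blocked at (3,4); ray(0,-1) blocked at (3,2); ray(-1,0) blocked at (1,3)]
  BN@(4,1): attacks (3,3) (2,2) (2,0)
Union (19 distinct): (0,0) (0,3) (1,0) (1,1) (1,2) (1,3) (1,4) (2,0) (2,1) (2,2) (2,3) (3,0) (3,1) (3,2) (3,3) (3,4) (4,0) (4,1) (4,3)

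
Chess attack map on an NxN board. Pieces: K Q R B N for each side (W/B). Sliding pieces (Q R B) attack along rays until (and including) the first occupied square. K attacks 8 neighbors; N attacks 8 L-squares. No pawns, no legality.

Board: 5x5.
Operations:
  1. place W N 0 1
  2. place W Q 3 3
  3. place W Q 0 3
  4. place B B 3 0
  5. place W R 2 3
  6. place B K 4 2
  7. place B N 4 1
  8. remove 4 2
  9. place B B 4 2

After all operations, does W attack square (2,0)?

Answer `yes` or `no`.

Op 1: place WN@(0,1)
Op 2: place WQ@(3,3)
Op 3: place WQ@(0,3)
Op 4: place BB@(3,0)
Op 5: place WR@(2,3)
Op 6: place BK@(4,2)
Op 7: place BN@(4,1)
Op 8: remove (4,2)
Op 9: place BB@(4,2)
Per-piece attacks for W:
  WN@(0,1): attacks (1,3) (2,2) (2,0)
  WQ@(0,3): attacks (0,4) (0,2) (0,1) (1,3) (2,3) (1,4) (1,2) (2,1) (3,0) [ray(0,-1) blocked at (0,1); ray(1,0) blocked at (2,3); ray(1,-1) blocked at (3,0)]
  WR@(2,3): attacks (2,4) (2,2) (2,1) (2,0) (3,3) (1,3) (0,3) [ray(1,0) blocked at (3,3); ray(-1,0) blocked at (0,3)]
  WQ@(3,3): attacks (3,4) (3,2) (3,1) (3,0) (4,3) (2,3) (4,4) (4,2) (2,4) (2,2) (1,1) (0,0) [ray(0,-1) blocked at (3,0); ray(-1,0) blocked at (2,3); ray(1,-1) blocked at (4,2)]
W attacks (2,0): yes

Answer: yes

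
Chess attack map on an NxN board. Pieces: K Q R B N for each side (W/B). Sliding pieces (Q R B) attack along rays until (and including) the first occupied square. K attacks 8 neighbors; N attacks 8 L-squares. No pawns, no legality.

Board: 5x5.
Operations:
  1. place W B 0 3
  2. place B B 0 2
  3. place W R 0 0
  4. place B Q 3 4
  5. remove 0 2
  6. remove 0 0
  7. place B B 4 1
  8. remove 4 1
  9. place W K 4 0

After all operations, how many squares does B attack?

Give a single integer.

Op 1: place WB@(0,3)
Op 2: place BB@(0,2)
Op 3: place WR@(0,0)
Op 4: place BQ@(3,4)
Op 5: remove (0,2)
Op 6: remove (0,0)
Op 7: place BB@(4,1)
Op 8: remove (4,1)
Op 9: place WK@(4,0)
Per-piece attacks for B:
  BQ@(3,4): attacks (3,3) (3,2) (3,1) (3,0) (4,4) (2,4) (1,4) (0,4) (4,3) (2,3) (1,2) (0,1)
Union (12 distinct): (0,1) (0,4) (1,2) (1,4) (2,3) (2,4) (3,0) (3,1) (3,2) (3,3) (4,3) (4,4)

Answer: 12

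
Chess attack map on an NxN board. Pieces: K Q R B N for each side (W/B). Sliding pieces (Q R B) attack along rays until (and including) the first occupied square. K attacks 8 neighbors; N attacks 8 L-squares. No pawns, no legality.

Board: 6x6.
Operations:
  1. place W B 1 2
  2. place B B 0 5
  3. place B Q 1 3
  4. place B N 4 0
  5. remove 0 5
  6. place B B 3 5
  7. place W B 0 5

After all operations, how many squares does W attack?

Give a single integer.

Answer: 11

Derivation:
Op 1: place WB@(1,2)
Op 2: place BB@(0,5)
Op 3: place BQ@(1,3)
Op 4: place BN@(4,0)
Op 5: remove (0,5)
Op 6: place BB@(3,5)
Op 7: place WB@(0,5)
Per-piece attacks for W:
  WB@(0,5): attacks (1,4) (2,3) (3,2) (4,1) (5,0)
  WB@(1,2): attacks (2,3) (3,4) (4,5) (2,1) (3,0) (0,3) (0,1)
Union (11 distinct): (0,1) (0,3) (1,4) (2,1) (2,3) (3,0) (3,2) (3,4) (4,1) (4,5) (5,0)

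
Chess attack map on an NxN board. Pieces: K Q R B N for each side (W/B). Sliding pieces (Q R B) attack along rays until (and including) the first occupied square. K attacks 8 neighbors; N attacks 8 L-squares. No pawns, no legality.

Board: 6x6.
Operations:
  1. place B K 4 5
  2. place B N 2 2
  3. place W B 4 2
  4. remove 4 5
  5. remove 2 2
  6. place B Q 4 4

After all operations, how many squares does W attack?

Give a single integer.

Op 1: place BK@(4,5)
Op 2: place BN@(2,2)
Op 3: place WB@(4,2)
Op 4: remove (4,5)
Op 5: remove (2,2)
Op 6: place BQ@(4,4)
Per-piece attacks for W:
  WB@(4,2): attacks (5,3) (5,1) (3,3) (2,4) (1,5) (3,1) (2,0)
Union (7 distinct): (1,5) (2,0) (2,4) (3,1) (3,3) (5,1) (5,3)

Answer: 7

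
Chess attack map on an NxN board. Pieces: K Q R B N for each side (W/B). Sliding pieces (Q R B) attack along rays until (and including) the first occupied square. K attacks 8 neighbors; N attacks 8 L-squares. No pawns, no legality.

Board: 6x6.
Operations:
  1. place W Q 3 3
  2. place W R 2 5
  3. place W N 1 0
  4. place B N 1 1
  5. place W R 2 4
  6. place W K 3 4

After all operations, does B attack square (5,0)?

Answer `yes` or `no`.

Op 1: place WQ@(3,3)
Op 2: place WR@(2,5)
Op 3: place WN@(1,0)
Op 4: place BN@(1,1)
Op 5: place WR@(2,4)
Op 6: place WK@(3,4)
Per-piece attacks for B:
  BN@(1,1): attacks (2,3) (3,2) (0,3) (3,0)
B attacks (5,0): no

Answer: no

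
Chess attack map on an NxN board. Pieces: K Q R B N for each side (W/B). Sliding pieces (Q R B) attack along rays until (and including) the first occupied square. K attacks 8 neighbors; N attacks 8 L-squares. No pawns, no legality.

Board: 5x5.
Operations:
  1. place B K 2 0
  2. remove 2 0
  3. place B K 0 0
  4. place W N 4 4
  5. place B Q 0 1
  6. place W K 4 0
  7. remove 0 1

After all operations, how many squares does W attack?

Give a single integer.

Answer: 5

Derivation:
Op 1: place BK@(2,0)
Op 2: remove (2,0)
Op 3: place BK@(0,0)
Op 4: place WN@(4,4)
Op 5: place BQ@(0,1)
Op 6: place WK@(4,0)
Op 7: remove (0,1)
Per-piece attacks for W:
  WK@(4,0): attacks (4,1) (3,0) (3,1)
  WN@(4,4): attacks (3,2) (2,3)
Union (5 distinct): (2,3) (3,0) (3,1) (3,2) (4,1)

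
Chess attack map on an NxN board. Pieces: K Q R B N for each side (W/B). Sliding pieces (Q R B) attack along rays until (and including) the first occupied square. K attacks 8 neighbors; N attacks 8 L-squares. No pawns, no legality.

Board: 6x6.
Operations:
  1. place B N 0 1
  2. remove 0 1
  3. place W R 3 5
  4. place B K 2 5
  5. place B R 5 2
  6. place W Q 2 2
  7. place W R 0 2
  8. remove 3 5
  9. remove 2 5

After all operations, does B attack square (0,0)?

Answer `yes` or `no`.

Op 1: place BN@(0,1)
Op 2: remove (0,1)
Op 3: place WR@(3,5)
Op 4: place BK@(2,5)
Op 5: place BR@(5,2)
Op 6: place WQ@(2,2)
Op 7: place WR@(0,2)
Op 8: remove (3,5)
Op 9: remove (2,5)
Per-piece attacks for B:
  BR@(5,2): attacks (5,3) (5,4) (5,5) (5,1) (5,0) (4,2) (3,2) (2,2) [ray(-1,0) blocked at (2,2)]
B attacks (0,0): no

Answer: no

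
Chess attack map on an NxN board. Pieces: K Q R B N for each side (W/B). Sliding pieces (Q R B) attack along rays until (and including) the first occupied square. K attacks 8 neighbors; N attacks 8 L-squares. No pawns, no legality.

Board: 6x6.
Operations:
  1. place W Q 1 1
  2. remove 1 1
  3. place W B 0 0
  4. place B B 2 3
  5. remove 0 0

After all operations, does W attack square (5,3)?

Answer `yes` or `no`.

Answer: no

Derivation:
Op 1: place WQ@(1,1)
Op 2: remove (1,1)
Op 3: place WB@(0,0)
Op 4: place BB@(2,3)
Op 5: remove (0,0)
Per-piece attacks for W:
W attacks (5,3): no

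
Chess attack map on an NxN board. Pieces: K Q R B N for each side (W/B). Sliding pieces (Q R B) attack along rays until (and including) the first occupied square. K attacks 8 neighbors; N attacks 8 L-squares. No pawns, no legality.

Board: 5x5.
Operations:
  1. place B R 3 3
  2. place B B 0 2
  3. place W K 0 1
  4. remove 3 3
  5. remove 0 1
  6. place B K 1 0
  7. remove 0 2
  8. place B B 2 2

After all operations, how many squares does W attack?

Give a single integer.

Answer: 0

Derivation:
Op 1: place BR@(3,3)
Op 2: place BB@(0,2)
Op 3: place WK@(0,1)
Op 4: remove (3,3)
Op 5: remove (0,1)
Op 6: place BK@(1,0)
Op 7: remove (0,2)
Op 8: place BB@(2,2)
Per-piece attacks for W:
Union (0 distinct): (none)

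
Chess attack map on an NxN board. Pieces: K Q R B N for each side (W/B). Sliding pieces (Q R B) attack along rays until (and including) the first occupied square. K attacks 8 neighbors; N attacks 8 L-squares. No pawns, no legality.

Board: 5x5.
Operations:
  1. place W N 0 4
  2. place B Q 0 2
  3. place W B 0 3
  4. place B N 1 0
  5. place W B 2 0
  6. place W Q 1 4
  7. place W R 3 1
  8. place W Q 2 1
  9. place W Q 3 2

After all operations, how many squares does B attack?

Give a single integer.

Answer: 12

Derivation:
Op 1: place WN@(0,4)
Op 2: place BQ@(0,2)
Op 3: place WB@(0,3)
Op 4: place BN@(1,0)
Op 5: place WB@(2,0)
Op 6: place WQ@(1,4)
Op 7: place WR@(3,1)
Op 8: place WQ@(2,1)
Op 9: place WQ@(3,2)
Per-piece attacks for B:
  BQ@(0,2): attacks (0,3) (0,1) (0,0) (1,2) (2,2) (3,2) (1,3) (2,4) (1,1) (2,0) [ray(0,1) blocked at (0,3); ray(1,0) blocked at (3,2); ray(1,-1) blocked at (2,0)]
  BN@(1,0): attacks (2,2) (3,1) (0,2)
Union (12 distinct): (0,0) (0,1) (0,2) (0,3) (1,1) (1,2) (1,3) (2,0) (2,2) (2,4) (3,1) (3,2)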